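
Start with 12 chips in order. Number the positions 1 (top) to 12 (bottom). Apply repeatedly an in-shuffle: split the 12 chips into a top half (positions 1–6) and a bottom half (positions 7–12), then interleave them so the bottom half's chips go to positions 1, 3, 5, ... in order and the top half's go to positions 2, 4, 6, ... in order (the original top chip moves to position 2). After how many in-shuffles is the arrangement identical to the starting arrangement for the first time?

The in-shuffle permutes the 12 positions with cycle lengths [12].
Every chip is home exactly when every cycle has completed a whole number of laps, i.e. after lcm(12) = 12 in-shuffles.

12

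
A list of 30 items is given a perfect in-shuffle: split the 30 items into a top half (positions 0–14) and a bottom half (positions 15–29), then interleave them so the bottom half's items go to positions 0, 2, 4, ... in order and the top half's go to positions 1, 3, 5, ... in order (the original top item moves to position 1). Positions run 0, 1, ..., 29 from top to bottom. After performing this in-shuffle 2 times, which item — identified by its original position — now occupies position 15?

3

Work backwards from position 15, undoing one in-shuffle at a time:
15 ← 7 ← 3
So the item now at position 15 started at position 3.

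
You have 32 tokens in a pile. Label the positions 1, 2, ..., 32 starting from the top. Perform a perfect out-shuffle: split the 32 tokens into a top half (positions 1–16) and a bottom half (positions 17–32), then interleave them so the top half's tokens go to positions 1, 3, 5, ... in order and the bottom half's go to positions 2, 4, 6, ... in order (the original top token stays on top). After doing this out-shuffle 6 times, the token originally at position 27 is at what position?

Track the token's position through each out-shuffle:
27 → 22 → 12 → 23 → 14 → 27 → 22

22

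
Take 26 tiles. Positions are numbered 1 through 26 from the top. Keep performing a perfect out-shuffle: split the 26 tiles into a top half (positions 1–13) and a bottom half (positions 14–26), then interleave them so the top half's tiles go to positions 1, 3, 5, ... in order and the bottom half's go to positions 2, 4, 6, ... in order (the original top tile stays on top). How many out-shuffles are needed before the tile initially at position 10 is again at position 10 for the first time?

Follow position 10 under repeated out-shuffles:
10 → 19 → 12 → 23 → 20 → 14 → 2 → 3 → 5 → 9 → 17 → 8 → 15 → 4 → 7 → 13 → 25 → 24 → 22 → 18 → 10
It first returns after 20 out-shuffles.

20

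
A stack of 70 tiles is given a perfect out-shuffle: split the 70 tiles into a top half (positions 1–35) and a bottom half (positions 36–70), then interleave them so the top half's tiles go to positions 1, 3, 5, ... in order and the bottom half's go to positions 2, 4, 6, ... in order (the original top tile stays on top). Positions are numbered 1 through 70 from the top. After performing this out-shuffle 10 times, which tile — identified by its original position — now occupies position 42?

Work backwards from position 42, undoing one out-shuffle at a time:
42 ← 56 ← 63 ← 32 ← 51 ← 26 ← 48 ← 59 ← 30 ← 50 ← 60
So the tile now at position 42 started at position 60.

60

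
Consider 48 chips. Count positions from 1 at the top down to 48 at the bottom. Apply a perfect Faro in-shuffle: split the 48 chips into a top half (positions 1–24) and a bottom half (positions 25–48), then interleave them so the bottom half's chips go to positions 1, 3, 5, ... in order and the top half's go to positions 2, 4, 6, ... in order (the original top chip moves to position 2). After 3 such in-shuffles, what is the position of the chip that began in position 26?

12

Track the chip's position through each in-shuffle:
26 → 3 → 6 → 12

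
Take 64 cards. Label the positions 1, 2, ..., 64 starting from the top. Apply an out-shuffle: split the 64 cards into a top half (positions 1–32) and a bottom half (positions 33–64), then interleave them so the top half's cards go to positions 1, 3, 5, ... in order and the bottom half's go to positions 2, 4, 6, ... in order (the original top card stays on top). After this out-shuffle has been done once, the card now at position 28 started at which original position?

46

Work backwards from position 28, undoing one out-shuffle at a time:
28 ← 46
So the card now at position 28 started at position 46.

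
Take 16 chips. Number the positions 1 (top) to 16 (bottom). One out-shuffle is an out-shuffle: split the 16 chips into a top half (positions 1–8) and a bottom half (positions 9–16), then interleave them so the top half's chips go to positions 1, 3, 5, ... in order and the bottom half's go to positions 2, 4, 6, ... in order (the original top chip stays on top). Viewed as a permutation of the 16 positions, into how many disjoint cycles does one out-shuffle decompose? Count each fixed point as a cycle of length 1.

Trace each unvisited position around until it returns:
(1) (2 3 5 9) (4 7 13 10) (6 11) (8 15 14 12) (16)
6 cycles in total.

6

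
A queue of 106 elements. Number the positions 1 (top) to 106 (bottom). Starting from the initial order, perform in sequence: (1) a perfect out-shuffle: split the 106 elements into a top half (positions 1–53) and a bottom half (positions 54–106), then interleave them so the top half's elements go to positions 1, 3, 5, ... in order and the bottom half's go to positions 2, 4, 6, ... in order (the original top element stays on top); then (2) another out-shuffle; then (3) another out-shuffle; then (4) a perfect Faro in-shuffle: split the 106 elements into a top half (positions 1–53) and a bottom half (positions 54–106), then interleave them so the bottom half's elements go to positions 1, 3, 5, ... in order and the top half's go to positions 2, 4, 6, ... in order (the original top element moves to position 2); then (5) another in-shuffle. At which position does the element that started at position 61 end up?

Track the element from position 61 forward through each operation:
  after op 1 (out-shuffle): 61 → 16
  after op 2 (out-shuffle): 16 → 31
  after op 3 (out-shuffle): 31 → 61
  after op 4 (in-shuffle): 61 → 15
  after op 5 (in-shuffle): 15 → 30

30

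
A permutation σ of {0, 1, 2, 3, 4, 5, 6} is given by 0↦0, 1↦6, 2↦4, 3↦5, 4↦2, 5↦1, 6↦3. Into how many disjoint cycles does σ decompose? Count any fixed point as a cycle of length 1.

Cycle decomposition: (0) (1 6 3 5) (2 4).
3 cycles.

3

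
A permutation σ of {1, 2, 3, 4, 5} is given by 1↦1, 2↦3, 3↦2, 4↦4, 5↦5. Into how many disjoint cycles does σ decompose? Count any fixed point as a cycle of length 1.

4

Cycle decomposition: (1) (2 3) (4) (5).
4 cycles.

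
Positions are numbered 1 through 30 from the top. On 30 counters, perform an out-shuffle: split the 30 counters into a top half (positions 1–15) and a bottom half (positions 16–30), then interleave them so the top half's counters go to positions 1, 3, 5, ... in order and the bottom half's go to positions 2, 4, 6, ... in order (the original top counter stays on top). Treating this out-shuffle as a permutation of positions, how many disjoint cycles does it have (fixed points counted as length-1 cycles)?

3

Trace each unvisited position around until it returns:
(1) (2 3 5 9 17 4 ... len 28) (30)
3 cycles in total.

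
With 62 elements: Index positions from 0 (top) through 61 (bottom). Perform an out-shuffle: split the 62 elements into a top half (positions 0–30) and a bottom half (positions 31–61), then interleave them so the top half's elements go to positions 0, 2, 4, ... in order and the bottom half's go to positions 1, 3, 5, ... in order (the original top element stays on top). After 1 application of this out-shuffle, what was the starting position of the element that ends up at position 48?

Work backwards from position 48, undoing one out-shuffle at a time:
48 ← 24
So the element now at position 48 started at position 24.

24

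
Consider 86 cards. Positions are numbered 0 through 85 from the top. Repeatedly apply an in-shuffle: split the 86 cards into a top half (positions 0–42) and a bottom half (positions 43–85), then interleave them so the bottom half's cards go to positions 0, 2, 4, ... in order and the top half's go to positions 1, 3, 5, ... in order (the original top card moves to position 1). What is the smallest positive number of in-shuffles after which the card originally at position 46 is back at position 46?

28

Follow position 46 under repeated in-shuffles:
46 → 6 → 13 → 27 → 55 → 24 → 49 → 12 → ... → 46 (length 28)
It first returns after 28 in-shuffles.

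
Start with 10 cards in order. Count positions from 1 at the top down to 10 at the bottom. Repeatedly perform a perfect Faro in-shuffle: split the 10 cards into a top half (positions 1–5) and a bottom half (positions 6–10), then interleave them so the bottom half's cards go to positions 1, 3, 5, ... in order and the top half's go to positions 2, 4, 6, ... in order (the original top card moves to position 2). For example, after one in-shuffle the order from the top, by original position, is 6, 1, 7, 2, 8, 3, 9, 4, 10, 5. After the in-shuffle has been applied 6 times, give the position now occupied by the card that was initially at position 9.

4

Track the card's position through each in-shuffle:
9 → 7 → 3 → 6 → 1 → 2 → 4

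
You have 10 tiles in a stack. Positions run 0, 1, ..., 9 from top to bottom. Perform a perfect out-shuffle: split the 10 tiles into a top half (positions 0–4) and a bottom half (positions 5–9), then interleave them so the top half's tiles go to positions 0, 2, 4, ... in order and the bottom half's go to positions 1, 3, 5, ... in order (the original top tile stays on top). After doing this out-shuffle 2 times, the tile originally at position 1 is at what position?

Track the tile's position through each out-shuffle:
1 → 2 → 4

4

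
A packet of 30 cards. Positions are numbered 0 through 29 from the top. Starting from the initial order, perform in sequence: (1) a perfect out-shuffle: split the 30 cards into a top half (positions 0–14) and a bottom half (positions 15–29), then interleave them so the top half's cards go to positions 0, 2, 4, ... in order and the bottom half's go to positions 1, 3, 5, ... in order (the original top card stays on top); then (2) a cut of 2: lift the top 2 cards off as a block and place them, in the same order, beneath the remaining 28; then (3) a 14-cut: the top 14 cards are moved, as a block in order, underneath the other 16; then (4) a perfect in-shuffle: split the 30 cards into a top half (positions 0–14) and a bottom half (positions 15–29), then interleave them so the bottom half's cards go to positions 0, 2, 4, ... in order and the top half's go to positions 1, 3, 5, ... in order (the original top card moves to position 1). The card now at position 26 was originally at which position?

7

Undo the operations in reverse order, starting from position 26:
  undo op 4 (in-shuffle, from bottom half): 26 ← 28
  undo op 3 (cut 14): 28 ← 12
  undo op 2 (cut 2): 12 ← 14
  undo op 1 (out-shuffle, from top half): 14 ← 7
So the card at position 26 came from original position 7.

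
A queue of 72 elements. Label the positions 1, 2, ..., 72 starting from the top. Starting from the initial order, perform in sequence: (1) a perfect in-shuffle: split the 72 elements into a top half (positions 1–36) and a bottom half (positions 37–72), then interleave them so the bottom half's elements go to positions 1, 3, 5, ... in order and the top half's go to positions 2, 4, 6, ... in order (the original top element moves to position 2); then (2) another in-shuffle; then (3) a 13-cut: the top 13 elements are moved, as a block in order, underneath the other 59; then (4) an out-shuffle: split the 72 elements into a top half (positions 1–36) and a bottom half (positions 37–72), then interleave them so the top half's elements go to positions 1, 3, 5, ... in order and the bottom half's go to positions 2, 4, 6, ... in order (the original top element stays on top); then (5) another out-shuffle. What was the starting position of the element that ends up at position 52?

Undo the operations in reverse order, starting from position 52:
  undo op 5 (out-shuffle, from bottom half): 52 ← 62
  undo op 4 (out-shuffle, from bottom half): 62 ← 67
  undo op 3 (cut 13): 67 ← 8
  undo op 2 (in-shuffle, from top half): 8 ← 4
  undo op 1 (in-shuffle, from top half): 4 ← 2
So the element at position 52 came from original position 2.

2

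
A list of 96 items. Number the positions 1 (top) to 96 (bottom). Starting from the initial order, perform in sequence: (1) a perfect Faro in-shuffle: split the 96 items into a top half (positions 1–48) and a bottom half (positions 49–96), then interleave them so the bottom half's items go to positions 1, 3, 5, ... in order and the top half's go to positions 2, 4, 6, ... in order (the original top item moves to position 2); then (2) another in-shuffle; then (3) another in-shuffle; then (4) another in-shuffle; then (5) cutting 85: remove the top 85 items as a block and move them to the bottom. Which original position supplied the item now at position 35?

Undo the operations in reverse order, starting from position 35:
  undo op 5 (cut 85): 35 ← 24
  undo op 4 (in-shuffle, from top half): 24 ← 12
  undo op 3 (in-shuffle, from top half): 12 ← 6
  undo op 2 (in-shuffle, from top half): 6 ← 3
  undo op 1 (in-shuffle, from bottom half): 3 ← 50
So the item at position 35 came from original position 50.

50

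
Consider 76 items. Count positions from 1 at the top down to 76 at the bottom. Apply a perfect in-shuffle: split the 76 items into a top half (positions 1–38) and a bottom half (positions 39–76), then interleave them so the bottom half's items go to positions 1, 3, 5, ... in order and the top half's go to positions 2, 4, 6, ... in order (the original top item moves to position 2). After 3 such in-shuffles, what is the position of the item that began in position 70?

21

Track the item's position through each in-shuffle:
70 → 63 → 49 → 21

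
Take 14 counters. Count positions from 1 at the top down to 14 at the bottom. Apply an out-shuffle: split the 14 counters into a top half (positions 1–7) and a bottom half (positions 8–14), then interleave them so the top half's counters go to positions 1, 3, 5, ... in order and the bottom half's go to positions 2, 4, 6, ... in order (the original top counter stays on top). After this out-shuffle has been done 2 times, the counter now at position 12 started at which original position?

Work backwards from position 12, undoing one out-shuffle at a time:
12 ← 13 ← 7
So the counter now at position 12 started at position 7.

7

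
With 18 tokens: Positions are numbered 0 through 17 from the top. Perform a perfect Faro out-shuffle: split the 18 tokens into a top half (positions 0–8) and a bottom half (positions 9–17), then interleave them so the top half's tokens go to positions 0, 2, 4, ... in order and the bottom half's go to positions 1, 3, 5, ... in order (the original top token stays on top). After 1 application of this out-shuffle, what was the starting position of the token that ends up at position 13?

15

Work backwards from position 13, undoing one out-shuffle at a time:
13 ← 15
So the token now at position 13 started at position 15.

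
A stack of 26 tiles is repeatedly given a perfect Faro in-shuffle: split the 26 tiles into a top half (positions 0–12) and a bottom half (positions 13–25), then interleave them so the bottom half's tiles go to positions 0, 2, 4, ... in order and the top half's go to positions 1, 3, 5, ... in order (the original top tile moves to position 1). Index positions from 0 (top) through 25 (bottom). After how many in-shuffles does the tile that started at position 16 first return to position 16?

18

Follow position 16 under repeated in-shuffles:
16 → 6 → 13 → 0 → 1 → 3 → 7 → 15 → 4 → 9 → 19 → 12 → 25 → 24 → 22 → 18 → 10 → 21 → 16
It first returns after 18 in-shuffles.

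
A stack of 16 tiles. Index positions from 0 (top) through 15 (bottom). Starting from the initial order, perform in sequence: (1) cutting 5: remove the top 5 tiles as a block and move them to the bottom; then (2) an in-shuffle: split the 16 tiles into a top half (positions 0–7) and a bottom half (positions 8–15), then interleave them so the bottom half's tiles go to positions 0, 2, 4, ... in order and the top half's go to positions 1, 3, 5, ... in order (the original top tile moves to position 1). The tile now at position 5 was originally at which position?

Undo the operations in reverse order, starting from position 5:
  undo op 2 (in-shuffle, from top half): 5 ← 2
  undo op 1 (cut 5): 2 ← 7
So the tile at position 5 came from original position 7.

7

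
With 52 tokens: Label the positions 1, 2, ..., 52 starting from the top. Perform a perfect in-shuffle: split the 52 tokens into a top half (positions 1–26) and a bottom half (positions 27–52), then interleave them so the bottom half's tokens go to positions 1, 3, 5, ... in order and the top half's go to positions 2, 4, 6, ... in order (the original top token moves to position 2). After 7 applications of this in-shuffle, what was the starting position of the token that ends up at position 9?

Work backwards from position 9, undoing one in-shuffle at a time:
9 ← 31 ← 42 ← 21 ← 37 ← 45 ← 49 ← 51
So the token now at position 9 started at position 51.

51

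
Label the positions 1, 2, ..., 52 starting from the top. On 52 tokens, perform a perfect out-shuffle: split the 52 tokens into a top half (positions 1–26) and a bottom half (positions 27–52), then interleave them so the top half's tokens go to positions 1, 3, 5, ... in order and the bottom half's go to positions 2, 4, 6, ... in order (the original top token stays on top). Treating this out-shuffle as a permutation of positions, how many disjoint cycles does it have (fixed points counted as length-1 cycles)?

9

Trace each unvisited position around until it returns:
(1) (2 3 5 9 17 33 14 27) (4 7 13 25 49 46 40 28) (6 11 21 41 30 8 15 29) (10 19 37 22 43 34 16 31) (12 23 45 38 24 47 42 32) (18 35) (20 39 26 51 50 48 44 36) ... plus 1 more
9 cycles in total.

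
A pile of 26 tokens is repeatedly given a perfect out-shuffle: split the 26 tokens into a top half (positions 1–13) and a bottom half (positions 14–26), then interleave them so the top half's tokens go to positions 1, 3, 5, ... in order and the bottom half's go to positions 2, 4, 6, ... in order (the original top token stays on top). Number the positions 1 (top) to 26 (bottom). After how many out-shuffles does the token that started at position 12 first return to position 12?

20

Follow position 12 under repeated out-shuffles:
12 → 23 → 20 → 14 → 2 → 3 → 5 → 9 → 17 → 8 → 15 → 4 → 7 → 13 → 25 → 24 → 22 → 18 → 10 → 19 → 12
It first returns after 20 out-shuffles.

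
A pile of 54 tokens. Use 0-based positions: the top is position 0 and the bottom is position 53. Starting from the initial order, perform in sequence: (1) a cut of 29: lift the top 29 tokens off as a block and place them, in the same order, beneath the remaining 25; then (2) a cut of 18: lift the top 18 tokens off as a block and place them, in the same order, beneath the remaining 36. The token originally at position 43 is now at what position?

Track the token from position 43 forward through each operation:
  after op 1 (cut 29): 43 → 14
  after op 2 (cut 18): 14 → 50

50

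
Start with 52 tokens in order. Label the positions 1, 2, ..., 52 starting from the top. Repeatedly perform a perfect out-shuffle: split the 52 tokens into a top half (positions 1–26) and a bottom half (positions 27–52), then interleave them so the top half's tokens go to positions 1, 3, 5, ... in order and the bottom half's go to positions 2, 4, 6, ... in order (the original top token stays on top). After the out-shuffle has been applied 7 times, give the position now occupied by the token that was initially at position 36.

Track the token's position through each out-shuffle:
36 → 20 → 39 → 26 → 51 → 50 → 48 → 44

44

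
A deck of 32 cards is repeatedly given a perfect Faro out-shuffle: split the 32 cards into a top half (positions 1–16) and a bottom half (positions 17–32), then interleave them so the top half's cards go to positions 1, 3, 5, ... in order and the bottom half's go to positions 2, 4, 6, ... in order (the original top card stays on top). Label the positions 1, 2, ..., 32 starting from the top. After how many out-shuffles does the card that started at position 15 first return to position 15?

Follow position 15 under repeated out-shuffles:
15 → 29 → 26 → 20 → 8 → 15
It first returns after 5 out-shuffles.

5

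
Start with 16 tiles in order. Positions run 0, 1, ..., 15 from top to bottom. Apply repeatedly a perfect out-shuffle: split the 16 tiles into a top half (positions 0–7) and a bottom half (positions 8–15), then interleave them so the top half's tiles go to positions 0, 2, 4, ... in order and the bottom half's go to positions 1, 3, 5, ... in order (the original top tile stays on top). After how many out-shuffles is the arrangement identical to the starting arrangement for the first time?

4

The out-shuffle permutes the 16 positions with cycle lengths [1, 1, 2, 4, 4, 4].
Every tile is home exactly when every cycle has completed a whole number of laps, i.e. after lcm(1, 2, 4) = 4 out-shuffles.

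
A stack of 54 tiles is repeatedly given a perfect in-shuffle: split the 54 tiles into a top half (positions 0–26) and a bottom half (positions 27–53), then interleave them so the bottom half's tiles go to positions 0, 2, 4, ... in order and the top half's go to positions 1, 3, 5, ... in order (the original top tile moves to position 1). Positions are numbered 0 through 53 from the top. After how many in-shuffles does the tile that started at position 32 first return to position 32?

Follow position 32 under repeated in-shuffles:
32 → 10 → 21 → 43 → 32
It first returns after 4 in-shuffles.

4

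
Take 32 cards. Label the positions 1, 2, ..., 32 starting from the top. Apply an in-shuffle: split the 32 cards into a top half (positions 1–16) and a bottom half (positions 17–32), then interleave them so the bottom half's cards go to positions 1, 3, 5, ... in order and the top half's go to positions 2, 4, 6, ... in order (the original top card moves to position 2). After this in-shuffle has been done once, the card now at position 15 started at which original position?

Work backwards from position 15, undoing one in-shuffle at a time:
15 ← 24
So the card now at position 15 started at position 24.

24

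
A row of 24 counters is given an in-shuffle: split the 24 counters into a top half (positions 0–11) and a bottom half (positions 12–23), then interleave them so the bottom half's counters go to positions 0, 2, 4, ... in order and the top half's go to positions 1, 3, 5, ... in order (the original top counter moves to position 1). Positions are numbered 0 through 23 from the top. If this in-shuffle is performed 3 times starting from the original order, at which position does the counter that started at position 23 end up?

Track the counter's position through each in-shuffle:
23 → 22 → 20 → 16

16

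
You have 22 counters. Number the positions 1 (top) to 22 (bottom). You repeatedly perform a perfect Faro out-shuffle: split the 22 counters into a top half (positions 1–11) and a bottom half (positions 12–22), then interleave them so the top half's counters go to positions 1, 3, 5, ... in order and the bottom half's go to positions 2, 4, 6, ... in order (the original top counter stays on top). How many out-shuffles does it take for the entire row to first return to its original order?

The out-shuffle permutes the 22 positions with cycle lengths [1, 1, 2, 3, 3, 6, 6].
Every counter is home exactly when every cycle has completed a whole number of laps, i.e. after lcm(1, 2, 3, 6) = 6 out-shuffles.

6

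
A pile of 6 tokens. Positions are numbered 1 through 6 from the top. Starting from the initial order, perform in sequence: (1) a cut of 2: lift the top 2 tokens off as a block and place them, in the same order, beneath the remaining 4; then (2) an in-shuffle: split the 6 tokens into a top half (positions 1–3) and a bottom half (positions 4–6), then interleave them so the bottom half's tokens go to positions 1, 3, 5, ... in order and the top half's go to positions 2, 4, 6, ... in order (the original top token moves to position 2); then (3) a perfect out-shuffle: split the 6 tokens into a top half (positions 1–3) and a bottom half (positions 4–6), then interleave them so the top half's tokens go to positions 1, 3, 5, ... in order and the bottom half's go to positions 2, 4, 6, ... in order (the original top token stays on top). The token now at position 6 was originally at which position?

5

Undo the operations in reverse order, starting from position 6:
  undo op 3 (out-shuffle, from bottom half): 6 ← 6
  undo op 2 (in-shuffle, from top half): 6 ← 3
  undo op 1 (cut 2): 3 ← 5
So the token at position 6 came from original position 5.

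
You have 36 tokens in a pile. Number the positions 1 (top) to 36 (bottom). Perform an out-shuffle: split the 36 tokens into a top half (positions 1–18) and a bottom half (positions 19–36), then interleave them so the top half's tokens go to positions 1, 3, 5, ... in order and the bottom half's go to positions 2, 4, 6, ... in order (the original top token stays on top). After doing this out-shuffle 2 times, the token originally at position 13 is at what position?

Track the token's position through each out-shuffle:
13 → 25 → 14

14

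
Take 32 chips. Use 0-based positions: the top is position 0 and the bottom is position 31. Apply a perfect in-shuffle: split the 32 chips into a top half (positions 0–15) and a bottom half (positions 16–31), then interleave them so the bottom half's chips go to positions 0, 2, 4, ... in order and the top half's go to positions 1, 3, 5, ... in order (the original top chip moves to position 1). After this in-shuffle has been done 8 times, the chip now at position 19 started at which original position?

13

Work backwards from position 19, undoing one in-shuffle at a time:
19 ← 9 ← 4 ← 18 ← 25 ← 12 ← 22 ← 27 ← 13
So the chip now at position 19 started at position 13.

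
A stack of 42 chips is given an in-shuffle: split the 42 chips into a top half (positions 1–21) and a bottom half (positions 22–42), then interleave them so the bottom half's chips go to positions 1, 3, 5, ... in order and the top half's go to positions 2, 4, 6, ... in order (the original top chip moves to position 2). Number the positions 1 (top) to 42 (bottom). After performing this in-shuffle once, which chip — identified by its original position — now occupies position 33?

Work backwards from position 33, undoing one in-shuffle at a time:
33 ← 38
So the chip now at position 33 started at position 38.

38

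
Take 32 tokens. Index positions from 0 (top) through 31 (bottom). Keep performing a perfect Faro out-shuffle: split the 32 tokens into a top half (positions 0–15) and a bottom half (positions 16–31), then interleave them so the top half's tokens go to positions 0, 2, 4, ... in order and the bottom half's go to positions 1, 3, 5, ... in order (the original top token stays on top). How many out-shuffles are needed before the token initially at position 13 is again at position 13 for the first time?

5

Follow position 13 under repeated out-shuffles:
13 → 26 → 21 → 11 → 22 → 13
It first returns after 5 out-shuffles.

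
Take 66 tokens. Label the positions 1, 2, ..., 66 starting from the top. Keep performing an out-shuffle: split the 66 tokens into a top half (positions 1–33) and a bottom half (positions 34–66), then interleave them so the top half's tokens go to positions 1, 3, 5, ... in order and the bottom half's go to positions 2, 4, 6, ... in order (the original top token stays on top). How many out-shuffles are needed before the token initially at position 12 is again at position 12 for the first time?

12

Follow position 12 under repeated out-shuffles:
12 → 23 → 45 → 24 → 47 → 28 → 55 → 44 → 22 → 43 → 20 → 39 → 12
It first returns after 12 out-shuffles.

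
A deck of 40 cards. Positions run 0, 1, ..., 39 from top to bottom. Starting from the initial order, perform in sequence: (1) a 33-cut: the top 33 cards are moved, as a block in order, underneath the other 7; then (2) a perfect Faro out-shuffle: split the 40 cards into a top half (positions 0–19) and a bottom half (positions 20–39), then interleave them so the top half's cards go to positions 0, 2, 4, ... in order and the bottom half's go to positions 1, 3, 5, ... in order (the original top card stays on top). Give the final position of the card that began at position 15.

Track the card from position 15 forward through each operation:
  after op 1 (cut 33): 15 → 22
  after op 2 (out-shuffle): 22 → 5

5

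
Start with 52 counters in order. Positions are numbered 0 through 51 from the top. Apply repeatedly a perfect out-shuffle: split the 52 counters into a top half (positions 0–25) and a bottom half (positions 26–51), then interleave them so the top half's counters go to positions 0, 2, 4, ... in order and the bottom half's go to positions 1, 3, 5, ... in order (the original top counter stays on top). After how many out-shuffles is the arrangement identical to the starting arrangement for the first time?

8

The out-shuffle permutes the 52 positions with cycle lengths [1, 1, 2, 8, 8, 8, 8, 8, 8].
Every counter is home exactly when every cycle has completed a whole number of laps, i.e. after lcm(1, 2, 8) = 8 out-shuffles.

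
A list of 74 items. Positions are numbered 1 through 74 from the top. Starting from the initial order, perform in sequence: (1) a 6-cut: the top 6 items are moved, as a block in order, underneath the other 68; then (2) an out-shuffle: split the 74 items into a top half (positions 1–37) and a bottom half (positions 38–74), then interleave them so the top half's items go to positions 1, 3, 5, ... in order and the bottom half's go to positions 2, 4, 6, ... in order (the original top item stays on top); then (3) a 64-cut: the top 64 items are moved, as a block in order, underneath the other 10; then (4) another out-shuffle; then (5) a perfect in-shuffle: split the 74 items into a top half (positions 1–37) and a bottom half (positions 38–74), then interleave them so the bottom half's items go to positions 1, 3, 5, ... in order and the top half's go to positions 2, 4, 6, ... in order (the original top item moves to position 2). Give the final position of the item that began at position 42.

Track the item from position 42 forward through each operation:
  after op 1 (cut 6): 42 → 36
  after op 2 (out-shuffle): 36 → 71
  after op 3 (cut 64): 71 → 7
  after op 4 (out-shuffle): 7 → 13
  after op 5 (in-shuffle): 13 → 26

26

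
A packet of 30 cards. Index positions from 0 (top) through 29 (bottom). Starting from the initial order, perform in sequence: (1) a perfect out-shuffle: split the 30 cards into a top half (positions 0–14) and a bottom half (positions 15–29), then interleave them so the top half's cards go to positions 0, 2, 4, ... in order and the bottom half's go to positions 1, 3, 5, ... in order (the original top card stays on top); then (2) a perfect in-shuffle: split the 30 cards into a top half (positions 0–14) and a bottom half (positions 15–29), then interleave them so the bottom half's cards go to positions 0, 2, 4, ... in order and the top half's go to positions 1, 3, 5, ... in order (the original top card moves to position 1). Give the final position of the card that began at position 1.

Track the card from position 1 forward through each operation:
  after op 1 (out-shuffle): 1 → 2
  after op 2 (in-shuffle): 2 → 5

5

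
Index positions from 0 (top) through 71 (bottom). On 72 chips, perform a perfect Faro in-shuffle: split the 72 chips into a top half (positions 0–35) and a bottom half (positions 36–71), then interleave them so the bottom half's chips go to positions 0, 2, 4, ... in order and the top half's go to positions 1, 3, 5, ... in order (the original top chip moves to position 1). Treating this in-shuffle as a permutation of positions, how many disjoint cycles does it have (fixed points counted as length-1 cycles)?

Trace each unvisited position around until it returns:
(0 1 3 7 15 31 63 54 36) (2 5 11 23 47 22 45 18 37) (4 9 19 39 6 13 27 55 38) (8 17 35 71 70 68 64 56 40) (10 21 43 14 29 59 46 20 41) (12 25 51 30 61 50 28 57 42) (16 33 67 62 52 32 65 58 44) (24 49 26 53 34 69 66 60 48)
8 cycles in total.

8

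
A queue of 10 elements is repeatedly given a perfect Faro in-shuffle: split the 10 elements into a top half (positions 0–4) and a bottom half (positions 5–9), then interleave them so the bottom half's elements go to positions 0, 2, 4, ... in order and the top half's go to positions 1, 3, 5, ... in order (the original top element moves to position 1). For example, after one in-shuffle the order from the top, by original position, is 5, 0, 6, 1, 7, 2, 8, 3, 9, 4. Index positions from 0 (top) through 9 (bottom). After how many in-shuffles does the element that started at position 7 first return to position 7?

10

Follow position 7 under repeated in-shuffles:
7 → 4 → 9 → 8 → 6 → 2 → 5 → 0 → 1 → 3 → 7
It first returns after 10 in-shuffles.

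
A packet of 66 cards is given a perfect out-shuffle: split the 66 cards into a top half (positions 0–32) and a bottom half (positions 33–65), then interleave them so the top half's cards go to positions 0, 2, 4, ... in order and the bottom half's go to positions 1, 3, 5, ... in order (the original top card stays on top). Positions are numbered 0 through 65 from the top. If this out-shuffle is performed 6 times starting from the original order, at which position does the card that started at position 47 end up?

Track the card's position through each out-shuffle:
47 → 29 → 58 → 51 → 37 → 9 → 18

18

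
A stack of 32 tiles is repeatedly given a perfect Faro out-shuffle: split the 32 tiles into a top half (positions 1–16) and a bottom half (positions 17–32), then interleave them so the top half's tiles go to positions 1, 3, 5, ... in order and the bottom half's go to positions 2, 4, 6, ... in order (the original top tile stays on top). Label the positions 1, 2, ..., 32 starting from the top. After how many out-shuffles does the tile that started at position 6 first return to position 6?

Follow position 6 under repeated out-shuffles:
6 → 11 → 21 → 10 → 19 → 6
It first returns after 5 out-shuffles.

5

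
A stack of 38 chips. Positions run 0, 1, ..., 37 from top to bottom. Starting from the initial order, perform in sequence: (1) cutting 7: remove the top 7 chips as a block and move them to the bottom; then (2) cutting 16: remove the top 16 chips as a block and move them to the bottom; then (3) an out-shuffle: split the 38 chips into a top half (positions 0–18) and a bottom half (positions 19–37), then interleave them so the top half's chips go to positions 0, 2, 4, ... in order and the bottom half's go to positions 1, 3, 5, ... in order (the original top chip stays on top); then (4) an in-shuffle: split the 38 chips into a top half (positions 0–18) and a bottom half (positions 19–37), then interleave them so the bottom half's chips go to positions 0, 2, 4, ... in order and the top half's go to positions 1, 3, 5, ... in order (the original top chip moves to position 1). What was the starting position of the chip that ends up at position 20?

Undo the operations in reverse order, starting from position 20:
  undo op 4 (in-shuffle, from bottom half): 20 ← 29
  undo op 3 (out-shuffle, from bottom half): 29 ← 33
  undo op 2 (cut 16): 33 ← 11
  undo op 1 (cut 7): 11 ← 18
So the chip at position 20 came from original position 18.

18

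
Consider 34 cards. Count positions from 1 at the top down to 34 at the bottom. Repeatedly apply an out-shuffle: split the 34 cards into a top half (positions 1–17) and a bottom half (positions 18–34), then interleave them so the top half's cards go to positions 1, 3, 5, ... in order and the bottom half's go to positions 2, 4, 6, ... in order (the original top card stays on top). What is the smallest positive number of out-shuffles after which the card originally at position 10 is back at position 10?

10

Follow position 10 under repeated out-shuffles:
10 → 19 → 4 → 7 → 13 → 25 → 16 → 31 → 28 → 22 → 10
It first returns after 10 out-shuffles.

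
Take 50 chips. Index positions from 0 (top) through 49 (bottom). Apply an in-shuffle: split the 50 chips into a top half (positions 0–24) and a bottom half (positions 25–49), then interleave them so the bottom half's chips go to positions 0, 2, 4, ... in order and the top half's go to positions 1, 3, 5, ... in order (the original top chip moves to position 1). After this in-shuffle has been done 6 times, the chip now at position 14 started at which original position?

Work backwards from position 14, undoing one in-shuffle at a time:
14 ← 32 ← 41 ← 20 ← 35 ← 17 ← 8
So the chip now at position 14 started at position 8.

8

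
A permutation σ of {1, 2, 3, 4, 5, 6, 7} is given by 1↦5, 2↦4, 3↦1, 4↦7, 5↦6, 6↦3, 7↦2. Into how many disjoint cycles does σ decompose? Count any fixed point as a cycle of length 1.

Cycle decomposition: (1 5 6 3) (2 4 7).
2 cycles.

2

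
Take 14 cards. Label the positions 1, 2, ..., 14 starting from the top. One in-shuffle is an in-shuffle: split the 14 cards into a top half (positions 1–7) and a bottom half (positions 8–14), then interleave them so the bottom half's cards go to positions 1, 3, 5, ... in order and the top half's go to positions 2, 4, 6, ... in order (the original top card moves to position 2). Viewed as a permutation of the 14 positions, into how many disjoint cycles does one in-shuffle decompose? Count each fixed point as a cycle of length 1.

Trace each unvisited position around until it returns:
(1 2 4 8) (3 6 12 9) (5 10) (7 14 13 11)
4 cycles in total.

4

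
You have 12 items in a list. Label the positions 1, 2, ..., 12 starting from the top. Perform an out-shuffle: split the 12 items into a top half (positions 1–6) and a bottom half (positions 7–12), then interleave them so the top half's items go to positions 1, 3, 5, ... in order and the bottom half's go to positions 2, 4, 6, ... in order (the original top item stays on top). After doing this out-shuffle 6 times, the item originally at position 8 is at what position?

9

Track the item's position through each out-shuffle:
8 → 4 → 7 → 2 → 3 → 5 → 9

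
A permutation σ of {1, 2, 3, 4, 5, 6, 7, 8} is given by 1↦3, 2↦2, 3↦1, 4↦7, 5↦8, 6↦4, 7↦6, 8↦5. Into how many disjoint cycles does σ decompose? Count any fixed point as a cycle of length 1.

4

Cycle decomposition: (1 3) (2) (4 7 6) (5 8).
4 cycles.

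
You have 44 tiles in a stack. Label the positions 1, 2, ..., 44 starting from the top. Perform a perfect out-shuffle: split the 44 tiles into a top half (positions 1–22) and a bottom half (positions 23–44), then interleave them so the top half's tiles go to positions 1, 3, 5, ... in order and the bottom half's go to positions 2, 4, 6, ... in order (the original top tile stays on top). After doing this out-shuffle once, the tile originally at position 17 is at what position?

Track the tile's position through each out-shuffle:
17 → 33

33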